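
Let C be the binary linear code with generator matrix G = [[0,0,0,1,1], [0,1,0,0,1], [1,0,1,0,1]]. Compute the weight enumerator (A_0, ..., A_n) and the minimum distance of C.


Weight distribution: A_0 = 1, A_2 = 3, A_3 = 3, A_5 = 1. Minimum distance d = 2.

Enumerate all 2^3 = 8 messages m ∈ F_2^3.
For each, compute codeword c = mG in F_2^5, then tally its weight.
  m = 000 → c = 00000, weight = 0.
  m = 100 → c = 00011, weight = 2.
  m = 010 → c = 01001, weight = 2.
  m = 110 → c = 01010, weight = 2.
  m = 001 → c = 10101, weight = 3.
  m = 101 → c = 10110, weight = 3.
  m = 011 → c = 11100, weight = 3.
  m = 111 → c = 11111, weight = 5.
Tally weights:
  weight 0: 1 codewords.
  weight 2: 3 codewords.
  weight 3: 3 codewords.
  weight 5: 1 codewords.
Minimum distance d = smallest w > 0 with A_w > 0 = 2.
Sanity: Σ A_w = 8 = 2^3 = 8 ✓.


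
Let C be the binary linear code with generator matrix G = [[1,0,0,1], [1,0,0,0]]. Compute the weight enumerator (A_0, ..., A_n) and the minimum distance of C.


Weight distribution: A_0 = 1, A_1 = 2, A_2 = 1. Minimum distance d = 1.

Enumerate all 2^2 = 4 messages m ∈ F_2^2.
For each, compute codeword c = mG in F_2^4, then tally its weight.
  m = 00 → c = 0000, weight = 0.
  m = 10 → c = 1001, weight = 2.
  m = 01 → c = 1000, weight = 1.
  m = 11 → c = 0001, weight = 1.
Tally weights:
  weight 0: 1 codewords.
  weight 1: 2 codewords.
  weight 2: 1 codewords.
Minimum distance d = smallest w > 0 with A_w > 0 = 1.
Sanity: Σ A_w = 4 = 2^2 = 4 ✓.


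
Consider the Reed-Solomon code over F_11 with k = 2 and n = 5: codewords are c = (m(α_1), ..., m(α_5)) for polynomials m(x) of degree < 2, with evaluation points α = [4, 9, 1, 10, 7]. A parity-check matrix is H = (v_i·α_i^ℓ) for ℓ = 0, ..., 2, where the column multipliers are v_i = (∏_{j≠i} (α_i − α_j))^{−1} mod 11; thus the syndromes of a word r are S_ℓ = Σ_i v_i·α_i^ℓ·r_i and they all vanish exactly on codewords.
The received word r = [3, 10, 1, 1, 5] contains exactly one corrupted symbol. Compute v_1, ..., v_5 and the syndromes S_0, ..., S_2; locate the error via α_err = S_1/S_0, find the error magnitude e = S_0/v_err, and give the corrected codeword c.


S = (2, 9, 2), error at position 4, error magnitude e = 5, c = [3, 10, 1, 7, 5].

Step 1: column multipliers v_i = (∏_{j≠i}(α_i − α_j))^{−1} mod 11.
  i = 1 (α = 4): (4−9)(4−1)(4−10)(4−7) = (−5)·3·(−6)·(−3) = −270 ≡ 5, so v_1 = 5^{−1} = 9 (mod 11).
  i = 2 (α = 9): (9−4)(9−1)(9−10)(9−7) = 5·8·(−1)·2 = −80 ≡ 8, so v_2 = 8^{−1} = 7 (mod 11).
  i = 3 (α = 1): (1−4)(1−9)(1−10)(1−7) = (−3)·(−8)·(−9)·(−6) = 1296 ≡ 9, so v_3 = 9^{−1} = 5 (mod 11).
  i = 4 (α = 10): (10−4)(10−9)(10−1)(10−7) = 6·1·9·3 = 162 ≡ 8, so v_4 = 8^{−1} = 7 (mod 11).
  i = 5 (α = 7): (7−4)(7−9)(7−1)(7−10) = 3·(−2)·6·(−3) = 108 ≡ 9, so v_5 = 9^{−1} = 5 (mod 11).
  v = [9, 7, 5, 7, 5].
Step 2: syndromes of r = [3, 10, 1, 1, 5] (all sums mod 11).
  S_0 = Σ v_i r_i = 9·3 + 7·10 + 5·1 + 7·1 + 5·5 = 134 ≡ 2.
  S_1 = Σ v_i α_i r_i = 9·4·3 + 7·9·10 + 5·1·1 + 7·10·1 + 5·7·5 = 988 ≡ 9.
  α_i^2 mod 11 = [5, 4, 1, 1, 5].
  S_2 = Σ v_i α_i^2 r_i = 9·5·3 + 7·4·10 + 5·1·1 + 7·1·1 + 5·5·5 = 552 ≡ 2.
  S = (2, 9, 2) ≠ 0, so r is not a codeword (an error is present).
Step 3: locate the error. For a single error e at position i, S_ℓ = v_i·e·α_i^ℓ, so α_err = S_1/S_0.
  S_0^{−1} = 2^{−1} = 6 (mod 11), so α_err = 9·6 = 54 ≡ 10 = α_4. Error position i = 4.
  Consistency check: S_2/S_1 = 2·5 = 10 ≡ 10 = α_err ✓ (single-error assumption holds).
Step 4: error magnitude e = S_0/v_4 = S_0·∏_{j≠4}(α_4 − α_j) = 2·8 = 16 ≡ 5 (mod 11).
Step 5: correct position 4: c_4 = r_4 − e = 1 − 5 ≡ 7 (mod 11). Hence c = [3, 10, 1, 7, 5].
  Check: interpolating c through the α_i gives m(x) = 4 + 8·x (degree < 2) with m(α_i) = c_i for every i, so c is indeed a codeword.


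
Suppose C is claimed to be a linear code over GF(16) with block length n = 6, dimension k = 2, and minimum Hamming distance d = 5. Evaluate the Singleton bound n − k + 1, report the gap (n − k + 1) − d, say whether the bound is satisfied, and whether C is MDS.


Singleton RHS = n − k + 1 = 5, slack = 0, bound satisfied, MDS.

Singleton bound: d ≤ n − k + 1.
Here n = 6, k = 2, so n − k + 1 = 5.
Given d = 5, check d ≤ 5: YES.
Slack = (n − k + 1) − d = 0.
The code is MDS (slack = 0).
Description: the claimed parameters are [6, 2, 5]_16; such a code would be MDS (meets Singleton bound).


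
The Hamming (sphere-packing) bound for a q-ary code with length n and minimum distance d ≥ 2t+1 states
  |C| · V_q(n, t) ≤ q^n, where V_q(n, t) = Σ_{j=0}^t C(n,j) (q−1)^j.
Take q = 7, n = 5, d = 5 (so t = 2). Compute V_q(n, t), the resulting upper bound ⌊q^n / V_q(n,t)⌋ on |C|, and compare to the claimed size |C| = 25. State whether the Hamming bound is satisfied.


V_q(n, t) = 391, q^n = 16807, Hamming bound = 42, |C| = 25 ≤ bound (satisfied).

Step 1: Compute V_q(n, t) = Σ_{j=0}^2 C(n, j) (q−1)^j.
  j = 0: C(5,0)·(6)^0 = 1·1 = 1.
  j = 1: C(5,1)·(6)^1 = 5·6 = 30.
  j = 2: C(5,2)·(6)^2 = 10·36 = 360.
  V_q(n, t) = 1 + 30 + 360 = 391.
Step 2: q^n = 7^5 = 16807.
Step 3: Hamming bound ⌊q^n / V_q(n,t)⌋ = ⌊16807/391⌋ = 42.
Step 4: Compare |C| = 25 to 42: satisfied.
The claimed |C| lies below the Hamming bound.


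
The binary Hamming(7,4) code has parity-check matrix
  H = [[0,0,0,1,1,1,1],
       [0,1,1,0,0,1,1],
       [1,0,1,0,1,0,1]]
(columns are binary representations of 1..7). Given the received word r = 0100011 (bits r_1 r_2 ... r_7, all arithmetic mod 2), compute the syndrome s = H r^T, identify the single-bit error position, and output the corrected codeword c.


s = (0, 1, 1)^T, error position = 3, corrected codeword c = 0110011

Compute s = H r^T mod 2 one row at a time:
  s_1 = 0 + 0 + 1 + 1 = 2 ≡ 0 (mod 2).
  s_2 = 1 + 0 + 1 + 1 = 3 ≡ 1 (mod 2).
  s_3 = 0 + 0 + 0 + 1 = 1 ≡ 1 (mod 2).
s = (0, 1, 1)^T — this equals column 3 of H (binary 011), so error is at position 3.
Correct: flip bit 3 of r = 0100011 to get c = 0110011.


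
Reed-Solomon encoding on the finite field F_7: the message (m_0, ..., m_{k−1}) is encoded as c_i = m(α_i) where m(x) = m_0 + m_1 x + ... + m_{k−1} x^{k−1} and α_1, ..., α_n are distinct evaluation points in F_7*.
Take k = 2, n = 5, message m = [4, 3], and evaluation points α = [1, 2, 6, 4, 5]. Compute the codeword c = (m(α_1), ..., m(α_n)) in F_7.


c = [0, 3, 1, 2, 5]

Message polynomial: m(x) = 4 + 3·x (mod 7).
For each evaluation point α_i, compute m(α_i) mod 7:
  α_1 = 1: Horner steps 3 → 0, so m(1) = 0.
  α_2 = 2: Horner steps 3 → 3, so m(2) = 3.
  α_3 = 6: Horner steps 3 → 1, so m(6) = 1.
  α_4 = 4: Horner steps 3 → 2, so m(4) = 2.
  α_5 = 5: Horner steps 3 → 5, so m(5) = 5.
Codeword c = [0, 3, 1, 2, 5] ∈ F_7^5.


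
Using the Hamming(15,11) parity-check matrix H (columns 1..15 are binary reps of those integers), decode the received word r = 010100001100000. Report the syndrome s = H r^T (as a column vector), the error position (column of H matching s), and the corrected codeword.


s = (0, 1, 0, 1)^T, error position = 5, corrected codeword c = 010110001100000

Compute s = H r^T mod 2 one row at a time:
  s_1 = 0 + 1 + 1 + 0 + 0 + 0 + 0 + 0 = 2 ≡ 0 (mod 2).
  s_2 = 1 + 0 + 0 + 0 + 0 + 0 + 0 + 0 = 1 ≡ 1 (mod 2).
  s_3 = 1 + 0 + 0 + 0 + 1 + 0 + 0 + 0 = 2 ≡ 0 (mod 2).
  s_4 = 0 + 0 + 0 + 0 + 1 + 0 + 0 + 0 = 1 ≡ 1 (mod 2).
s = (0, 1, 0, 1)^T — this equals column 5 of H (binary 0101), so error is at position 5.
Correct: flip bit 5 of r = 010100001100000 to get c = 010110001100000.


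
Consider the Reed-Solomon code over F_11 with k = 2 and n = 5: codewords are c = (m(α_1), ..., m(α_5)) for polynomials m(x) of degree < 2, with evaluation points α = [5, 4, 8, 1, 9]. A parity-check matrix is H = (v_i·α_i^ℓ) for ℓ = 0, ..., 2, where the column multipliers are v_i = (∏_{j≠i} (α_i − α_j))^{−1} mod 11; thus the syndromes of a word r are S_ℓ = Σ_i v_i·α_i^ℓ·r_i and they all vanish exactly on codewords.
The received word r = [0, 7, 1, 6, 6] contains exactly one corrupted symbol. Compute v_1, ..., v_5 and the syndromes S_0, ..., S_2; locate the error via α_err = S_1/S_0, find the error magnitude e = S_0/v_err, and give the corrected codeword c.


S = (2, 7, 8), error at position 5, error magnitude e = 1, c = [0, 7, 1, 6, 5].

Step 1: column multipliers v_i = (∏_{j≠i}(α_i − α_j))^{−1} mod 11.
  i = 1 (α = 5): (5−4)(5−8)(5−1)(5−9) = 1·(−3)·4·(−4) = 48 ≡ 4, so v_1 = 4^{−1} = 3 (mod 11).
  i = 2 (α = 4): (4−5)(4−8)(4−1)(4−9) = (−1)·(−4)·3·(−5) = −60 ≡ 6, so v_2 = 6^{−1} = 2 (mod 11).
  i = 3 (α = 8): (8−5)(8−4)(8−1)(8−9) = 3·4·7·(−1) = −84 ≡ 4, so v_3 = 4^{−1} = 3 (mod 11).
  i = 4 (α = 1): (1−5)(1−4)(1−8)(1−9) = (−4)·(−3)·(−7)·(−8) = 672 ≡ 1, so v_4 = 1^{−1} = 1 (mod 11).
  i = 5 (α = 9): (9−5)(9−4)(9−8)(9−1) = 4·5·1·8 = 160 ≡ 6, so v_5 = 6^{−1} = 2 (mod 11).
  v = [3, 2, 3, 1, 2].
Step 2: syndromes of r = [0, 7, 1, 6, 6] (all sums mod 11).
  S_0 = Σ v_i r_i = 3·0 + 2·7 + 3·1 + 1·6 + 2·6 = 35 ≡ 2.
  S_1 = Σ v_i α_i r_i = 3·5·0 + 2·4·7 + 3·8·1 + 1·1·6 + 2·9·6 = 194 ≡ 7.
  α_i^2 mod 11 = [3, 5, 9, 1, 4].
  S_2 = Σ v_i α_i^2 r_i = 3·3·0 + 2·5·7 + 3·9·1 + 1·1·6 + 2·4·6 = 151 ≡ 8.
  S = (2, 7, 8) ≠ 0, so r is not a codeword (an error is present).
Step 3: locate the error. For a single error e at position i, S_ℓ = v_i·e·α_i^ℓ, so α_err = S_1/S_0.
  S_0^{−1} = 2^{−1} = 6 (mod 11), so α_err = 7·6 = 42 ≡ 9 = α_5. Error position i = 5.
  Consistency check: S_2/S_1 = 8·8 = 64 ≡ 9 = α_err ✓ (single-error assumption holds).
Step 4: error magnitude e = S_0/v_5 = S_0·∏_{j≠5}(α_5 − α_j) = 2·6 = 12 ≡ 1 (mod 11).
Step 5: correct position 5: c_5 = r_5 − e = 6 − 1 ≡ 5 (mod 11). Hence c = [0, 7, 1, 6, 5].
  Check: interpolating c through the α_i gives m(x) = 2 + 4·x (degree < 2) with m(α_i) = c_i for every i, so c is indeed a codeword.


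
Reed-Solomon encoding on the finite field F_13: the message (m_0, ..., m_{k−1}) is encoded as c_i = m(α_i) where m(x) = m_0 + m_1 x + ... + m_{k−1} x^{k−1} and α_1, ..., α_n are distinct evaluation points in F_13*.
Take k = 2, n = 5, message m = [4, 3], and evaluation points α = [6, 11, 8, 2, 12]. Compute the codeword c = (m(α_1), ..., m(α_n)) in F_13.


c = [9, 11, 2, 10, 1]

Message polynomial: m(x) = 4 + 3·x (mod 13).
For each evaluation point α_i, compute m(α_i) mod 13:
  α_1 = 6: Horner steps 3 → 9, so m(6) = 9.
  α_2 = 11: Horner steps 3 → 11, so m(11) = 11.
  α_3 = 8: Horner steps 3 → 2, so m(8) = 2.
  α_4 = 2: Horner steps 3 → 10, so m(2) = 10.
  α_5 = 12: Horner steps 3 → 1, so m(12) = 1.
Codeword c = [9, 11, 2, 10, 1] ∈ F_13^5.


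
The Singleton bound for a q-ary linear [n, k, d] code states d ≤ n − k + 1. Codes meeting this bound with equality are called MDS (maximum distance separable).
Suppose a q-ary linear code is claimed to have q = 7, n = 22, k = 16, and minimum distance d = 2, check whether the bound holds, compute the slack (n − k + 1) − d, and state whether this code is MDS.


Singleton RHS = n − k + 1 = 7, slack = 5, bound satisfied, not MDS.

Singleton bound: d ≤ n − k + 1.
Here n = 22, k = 16, so n − k + 1 = 7.
Given d = 2, check d ≤ 7: YES.
Slack = (n − k + 1) − d = 5.
The code is NOT MDS (slack = 5 > 0).
Description: the claimed parameters are [22, 16, 2]_7; such a code would be non-MDS.


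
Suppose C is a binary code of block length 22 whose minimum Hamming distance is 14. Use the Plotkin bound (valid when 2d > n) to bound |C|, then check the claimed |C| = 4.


Plotkin bound M ≤ 4; given |C| = 4 ≤ bound (satisfied).

Check applicability: 2d = 28, n = 22.
2d − n = 6 > 0, so Plotkin applies.
Compute d/(2d−n) = 14/6 ≈ 2.3333.
⌊d/(2d−n)⌋ = 2.
Plotkin bound: M ≤ 2·2 = 4.
Given |C| = 4, check: satisfied.
This |C| is at the Plotkin bound.


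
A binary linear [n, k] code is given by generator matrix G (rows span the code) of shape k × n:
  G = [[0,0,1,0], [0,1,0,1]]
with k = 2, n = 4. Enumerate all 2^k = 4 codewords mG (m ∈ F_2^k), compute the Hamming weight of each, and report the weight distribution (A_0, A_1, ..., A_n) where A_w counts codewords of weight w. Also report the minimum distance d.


Weight distribution: A_0 = 1, A_1 = 1, A_2 = 1, A_3 = 1. Minimum distance d = 1.

Enumerate all 2^2 = 4 messages m ∈ F_2^2.
For each, compute codeword c = mG in F_2^4, then tally its weight.
  m = 00 → c = 0000, weight = 0.
  m = 10 → c = 0010, weight = 1.
  m = 01 → c = 0101, weight = 2.
  m = 11 → c = 0111, weight = 3.
Tally weights:
  weight 0: 1 codewords.
  weight 1: 1 codewords.
  weight 2: 1 codewords.
  weight 3: 1 codewords.
Minimum distance d = smallest w > 0 with A_w > 0 = 1.
Sanity: Σ A_w = 4 = 2^2 = 4 ✓.


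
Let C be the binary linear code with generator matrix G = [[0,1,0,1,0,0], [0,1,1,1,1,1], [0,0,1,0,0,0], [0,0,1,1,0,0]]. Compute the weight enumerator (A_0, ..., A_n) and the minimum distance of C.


Weight distribution: A_0 = 1, A_1 = 3, A_2 = 4, A_3 = 4, A_4 = 3, A_5 = 1. Minimum distance d = 1.

Enumerate all 2^4 = 16 messages m ∈ F_2^4.
For each, compute codeword c = mG in F_2^6, then tally its weight.
  m = 0000 → c = 000000, weight = 0.
  m = 1000 → c = 010100, weight = 2.
  m = 0100 → c = 011111, weight = 5.
  m = 1100 → c = 001011, weight = 3.
  m = 0010 → c = 001000, weight = 1.
  m = 1010 → c = 011100, weight = 3.
  m = 0110 → c = 010111, weight = 4.
  m = 1110 → c = 000011, weight = 2.
  m = 0001 → c = 001100, weight = 2.
  m = 1001 → c = 011000, weight = 2.
  m = 0101 → c = 010011, weight = 3.
  m = 1101 → c = 000111, weight = 3.
  m = 0011 → c = 000100, weight = 1.
  m = 1011 → c = 010000, weight = 1.
  m = 0111 → c = 011011, weight = 4.
  m = 1111 → c = 001111, weight = 4.
Tally weights:
  weight 0: 1 codewords.
  weight 1: 3 codewords.
  weight 2: 4 codewords.
  weight 3: 4 codewords.
  weight 4: 3 codewords.
  weight 5: 1 codewords.
Minimum distance d = smallest w > 0 with A_w > 0 = 1.
Sanity: Σ A_w = 16 = 2^4 = 16 ✓.


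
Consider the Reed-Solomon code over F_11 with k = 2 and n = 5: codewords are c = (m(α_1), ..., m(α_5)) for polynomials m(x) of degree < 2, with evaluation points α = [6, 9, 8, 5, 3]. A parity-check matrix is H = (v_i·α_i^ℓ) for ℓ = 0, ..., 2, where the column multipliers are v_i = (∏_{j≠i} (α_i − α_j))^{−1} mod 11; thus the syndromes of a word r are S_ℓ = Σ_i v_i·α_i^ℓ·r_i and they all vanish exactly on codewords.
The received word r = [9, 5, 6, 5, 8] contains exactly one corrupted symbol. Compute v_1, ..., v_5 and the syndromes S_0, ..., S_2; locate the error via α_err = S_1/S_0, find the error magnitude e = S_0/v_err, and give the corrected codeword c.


S = (1, 9, 4), error at position 2, error magnitude e = 6, c = [9, 10, 6, 5, 8].

Step 1: column multipliers v_i = (∏_{j≠i}(α_i − α_j))^{−1} mod 11.
  i = 1 (α = 6): (6−9)(6−8)(6−5)(6−3) = (−3)·(−2)·1·3 = 18 ≡ 7, so v_1 = 7^{−1} = 8 (mod 11).
  i = 2 (α = 9): (9−6)(9−8)(9−5)(9−3) = 3·1·4·6 = 72 ≡ 6, so v_2 = 6^{−1} = 2 (mod 11).
  i = 3 (α = 8): (8−6)(8−9)(8−5)(8−3) = 2·(−1)·3·5 = −30 ≡ 3, so v_3 = 3^{−1} = 4 (mod 11).
  i = 4 (α = 5): (5−6)(5−9)(5−8)(5−3) = (−1)·(−4)·(−3)·2 = −24 ≡ 9, so v_4 = 9^{−1} = 5 (mod 11).
  i = 5 (α = 3): (3−6)(3−9)(3−8)(3−5) = (−3)·(−6)·(−5)·(−2) = 180 ≡ 4, so v_5 = 4^{−1} = 3 (mod 11).
  v = [8, 2, 4, 5, 3].
Step 2: syndromes of r = [9, 5, 6, 5, 8] (all sums mod 11).
  S_0 = Σ v_i r_i = 8·9 + 2·5 + 4·6 + 5·5 + 3·8 = 155 ≡ 1.
  S_1 = Σ v_i α_i r_i = 8·6·9 + 2·9·5 + 4·8·6 + 5·5·5 + 3·3·8 = 911 ≡ 9.
  α_i^2 mod 11 = [3, 4, 9, 3, 9].
  S_2 = Σ v_i α_i^2 r_i = 8·3·9 + 2·4·5 + 4·9·6 + 5·3·5 + 3·9·8 = 763 ≡ 4.
  S = (1, 9, 4) ≠ 0, so r is not a codeword (an error is present).
Step 3: locate the error. For a single error e at position i, S_ℓ = v_i·e·α_i^ℓ, so α_err = S_1/S_0.
  S_0^{−1} = 1^{−1} = 1 (mod 11), so α_err = 9·1 = 9 ≡ 9 = α_2. Error position i = 2.
  Consistency check: S_2/S_1 = 4·5 = 20 ≡ 9 = α_err ✓ (single-error assumption holds).
Step 4: error magnitude e = S_0/v_2 = S_0·∏_{j≠2}(α_2 − α_j) = 1·6 = 6 ≡ 6 (mod 11).
Step 5: correct position 2: c_2 = r_2 − e = 5 − 6 ≡ 10 (mod 11). Hence c = [9, 10, 6, 5, 8].
  Check: interpolating c through the α_i gives m(x) = 7 + 4·x (degree < 2) with m(α_i) = c_i for every i, so c is indeed a codeword.


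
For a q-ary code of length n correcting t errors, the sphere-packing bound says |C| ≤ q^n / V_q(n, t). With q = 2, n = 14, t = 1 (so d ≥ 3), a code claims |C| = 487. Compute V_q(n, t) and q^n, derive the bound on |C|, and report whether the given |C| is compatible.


V_q(n, t) = 15, q^n = 16384, Hamming bound = 1092, |C| = 487 ≤ bound (satisfied).

Step 1: Compute V_q(n, t) = Σ_{j=0}^1 C(n, j) (q−1)^j.
  j = 0: C(14,0)·(1)^0 = 1·1 = 1.
  j = 1: C(14,1)·(1)^1 = 14·1 = 14.
  V_q(n, t) = 1 + 14 = 15.
Step 2: q^n = 2^14 = 16384.
Step 3: Hamming bound ⌊q^n / V_q(n,t)⌋ = ⌊16384/15⌋ = 1092.
Step 4: Compare |C| = 487 to 1092: satisfied.
The claimed |C| lies below the Hamming bound.


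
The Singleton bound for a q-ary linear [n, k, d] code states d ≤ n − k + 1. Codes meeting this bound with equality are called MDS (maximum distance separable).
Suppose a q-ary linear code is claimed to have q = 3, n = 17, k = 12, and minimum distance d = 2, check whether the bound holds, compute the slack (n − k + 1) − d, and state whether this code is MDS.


Singleton RHS = n − k + 1 = 6, slack = 4, bound satisfied, not MDS.

Singleton bound: d ≤ n − k + 1.
Here n = 17, k = 12, so n − k + 1 = 6.
Given d = 2, check d ≤ 6: YES.
Slack = (n − k + 1) − d = 4.
The code is NOT MDS (slack = 4 > 0).
Description: the claimed parameters are [17, 12, 2]_3; such a code would be non-MDS.


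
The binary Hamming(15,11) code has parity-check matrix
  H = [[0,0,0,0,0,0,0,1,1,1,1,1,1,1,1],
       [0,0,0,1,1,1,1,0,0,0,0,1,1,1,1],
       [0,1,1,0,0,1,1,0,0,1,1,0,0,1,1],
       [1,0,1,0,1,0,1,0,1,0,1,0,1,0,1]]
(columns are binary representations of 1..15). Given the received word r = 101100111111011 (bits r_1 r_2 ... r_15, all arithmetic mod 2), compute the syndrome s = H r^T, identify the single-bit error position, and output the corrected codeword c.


s = (1, 1, 0, 0)^T, error position = 12, corrected codeword c = 101100111110011

Compute s = H r^T mod 2 one row at a time:
  s_1 = 1 + 1 + 1 + 1 + 1 + 0 + 1 + 1 = 7 ≡ 1 (mod 2).
  s_2 = 1 + 0 + 0 + 1 + 1 + 0 + 1 + 1 = 5 ≡ 1 (mod 2).
  s_3 = 0 + 1 + 0 + 1 + 1 + 1 + 1 + 1 = 6 ≡ 0 (mod 2).
  s_4 = 1 + 1 + 0 + 1 + 1 + 1 + 0 + 1 = 6 ≡ 0 (mod 2).
s = (1, 1, 0, 0)^T — this equals column 12 of H (binary 1100), so error is at position 12.
Correct: flip bit 12 of r = 101100111111011 to get c = 101100111110011.


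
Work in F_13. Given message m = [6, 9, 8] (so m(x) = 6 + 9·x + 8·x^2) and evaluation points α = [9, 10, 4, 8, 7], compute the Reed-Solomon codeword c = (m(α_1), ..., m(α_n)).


c = [7, 12, 1, 5, 6]

Message polynomial: m(x) = 6 + 9·x + 8·x^2 (mod 13).
For each evaluation point α_i, compute m(α_i) mod 13:
  α_1 = 9: Horner steps 8 → 3 → 7, so m(9) = 7.
  α_2 = 10: Horner steps 8 → 11 → 12, so m(10) = 12.
  α_3 = 4: Horner steps 8 → 2 → 1, so m(4) = 1.
  α_4 = 8: Horner steps 8 → 8 → 5, so m(8) = 5.
  α_5 = 7: Horner steps 8 → 0 → 6, so m(7) = 6.
Codeword c = [7, 12, 1, 5, 6] ∈ F_13^5.


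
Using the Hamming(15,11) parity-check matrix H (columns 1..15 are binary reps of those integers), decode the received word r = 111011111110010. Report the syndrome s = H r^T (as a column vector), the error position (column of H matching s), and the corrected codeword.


s = (1, 0, 1, 0)^T, error position = 10, corrected codeword c = 111011111010010

Compute s = H r^T mod 2 one row at a time:
  s_1 = 1 + 1 + 1 + 1 + 0 + 0 + 1 + 0 = 5 ≡ 1 (mod 2).
  s_2 = 0 + 1 + 1 + 1 + 0 + 0 + 1 + 0 = 4 ≡ 0 (mod 2).
  s_3 = 1 + 1 + 1 + 1 + 1 + 1 + 1 + 0 = 7 ≡ 1 (mod 2).
  s_4 = 1 + 1 + 1 + 1 + 1 + 1 + 0 + 0 = 6 ≡ 0 (mod 2).
s = (1, 0, 1, 0)^T — this equals column 10 of H (binary 1010), so error is at position 10.
Correct: flip bit 10 of r = 111011111110010 to get c = 111011111010010.


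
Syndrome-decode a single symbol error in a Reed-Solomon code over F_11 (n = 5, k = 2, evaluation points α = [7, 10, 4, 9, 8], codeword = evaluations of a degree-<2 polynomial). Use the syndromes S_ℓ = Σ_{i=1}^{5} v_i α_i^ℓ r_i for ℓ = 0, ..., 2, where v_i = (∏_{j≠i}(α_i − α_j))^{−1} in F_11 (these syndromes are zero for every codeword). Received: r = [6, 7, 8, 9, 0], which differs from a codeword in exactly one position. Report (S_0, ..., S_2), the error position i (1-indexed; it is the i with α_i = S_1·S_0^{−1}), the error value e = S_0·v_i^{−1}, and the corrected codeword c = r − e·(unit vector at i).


S = (1, 7, 5), error at position 1, error magnitude e = 4, c = [2, 7, 8, 9, 0].

Step 1: column multipliers v_i = (∏_{j≠i}(α_i − α_j))^{−1} mod 11.
  i = 1 (α = 7): (7−10)(7−4)(7−9)(7−8) = (−3)·3·(−2)·(−1) = −18 ≡ 4, so v_1 = 4^{−1} = 3 (mod 11).
  i = 2 (α = 10): (10−7)(10−4)(10−9)(10−8) = 3·6·1·2 = 36 ≡ 3, so v_2 = 3^{−1} = 4 (mod 11).
  i = 3 (α = 4): (4−7)(4−10)(4−9)(4−8) = (−3)·(−6)·(−5)·(−4) = 360 ≡ 8, so v_3 = 8^{−1} = 7 (mod 11).
  i = 4 (α = 9): (9−7)(9−10)(9−4)(9−8) = 2·(−1)·5·1 = −10 ≡ 1, so v_4 = 1^{−1} = 1 (mod 11).
  i = 5 (α = 8): (8−7)(8−10)(8−4)(8−9) = 1·(−2)·4·(−1) = 8 ≡ 8, so v_5 = 8^{−1} = 7 (mod 11).
  v = [3, 4, 7, 1, 7].
Step 2: syndromes of r = [6, 7, 8, 9, 0] (all sums mod 11).
  S_0 = Σ v_i r_i = 3·6 + 4·7 + 7·8 + 1·9 + 7·0 = 111 ≡ 1.
  S_1 = Σ v_i α_i r_i = 3·7·6 + 4·10·7 + 7·4·8 + 1·9·9 + 7·8·0 = 711 ≡ 7.
  α_i^2 mod 11 = [5, 1, 5, 4, 9].
  S_2 = Σ v_i α_i^2 r_i = 3·5·6 + 4·1·7 + 7·5·8 + 1·4·9 + 7·9·0 = 434 ≡ 5.
  S = (1, 7, 5) ≠ 0, so r is not a codeword (an error is present).
Step 3: locate the error. For a single error e at position i, S_ℓ = v_i·e·α_i^ℓ, so α_err = S_1/S_0.
  S_0^{−1} = 1^{−1} = 1 (mod 11), so α_err = 7·1 = 7 ≡ 7 = α_1. Error position i = 1.
  Consistency check: S_2/S_1 = 5·8 = 40 ≡ 7 = α_err ✓ (single-error assumption holds).
Step 4: error magnitude e = S_0/v_1 = S_0·∏_{j≠1}(α_1 − α_j) = 1·4 = 4 ≡ 4 (mod 11).
Step 5: correct position 1: c_1 = r_1 − e = 6 − 4 ≡ 2 (mod 11). Hence c = [2, 7, 8, 9, 0].
  Check: interpolating c through the α_i gives m(x) = 5 + 9·x (degree < 2) with m(α_i) = c_i for every i, so c is indeed a codeword.


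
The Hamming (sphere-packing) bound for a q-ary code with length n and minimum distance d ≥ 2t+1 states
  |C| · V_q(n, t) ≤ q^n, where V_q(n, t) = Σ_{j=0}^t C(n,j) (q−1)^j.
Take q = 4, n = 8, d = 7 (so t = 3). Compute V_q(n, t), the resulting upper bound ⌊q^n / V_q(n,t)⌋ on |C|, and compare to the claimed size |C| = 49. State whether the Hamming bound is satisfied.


V_q(n, t) = 1789, q^n = 65536, Hamming bound = 36, |C| = 49 > bound (violated).

Step 1: Compute V_q(n, t) = Σ_{j=0}^3 C(n, j) (q−1)^j.
  j = 0: C(8,0)·(3)^0 = 1·1 = 1.
  j = 1: C(8,1)·(3)^1 = 8·3 = 24.
  j = 2: C(8,2)·(3)^2 = 28·9 = 252.
  j = 3: C(8,3)·(3)^3 = 56·27 = 1512.
  V_q(n, t) = 1 + 24 + 252 + 1512 = 1789.
Step 2: q^n = 4^8 = 65536.
Step 3: Hamming bound ⌊q^n / V_q(n,t)⌋ = ⌊65536/1789⌋ = 36.
Step 4: Compare |C| = 49 to 36: violated.
The claimed |C| lies above the Hamming bound, so no 4-ary code of length 8 with d ≥ 7 can have 49 codewords.


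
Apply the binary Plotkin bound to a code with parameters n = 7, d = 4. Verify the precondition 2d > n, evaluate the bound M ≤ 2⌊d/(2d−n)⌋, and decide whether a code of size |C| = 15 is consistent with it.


Plotkin bound M ≤ 8; given |C| = 15 > bound (violated).

Check applicability: 2d = 8, n = 7.
2d − n = 1 > 0, so Plotkin applies.
Compute d/(2d−n) = 4/1 ≈ 4.0000.
⌊d/(2d−n)⌋ = 4.
Plotkin bound: M ≤ 2·4 = 8.
Given |C| = 15, check: VIOLATED.
This |C| is above the Plotkin bound, so no binary code with n = 7, d = 4 and 15 codewords exists.


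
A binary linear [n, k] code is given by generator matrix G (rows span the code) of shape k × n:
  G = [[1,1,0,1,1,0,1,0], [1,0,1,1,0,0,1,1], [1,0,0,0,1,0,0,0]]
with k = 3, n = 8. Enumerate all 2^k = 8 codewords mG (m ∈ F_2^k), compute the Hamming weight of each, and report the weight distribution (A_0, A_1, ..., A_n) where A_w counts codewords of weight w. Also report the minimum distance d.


Weight distribution: A_0 = 1, A_2 = 1, A_3 = 1, A_4 = 2, A_5 = 3. Minimum distance d = 2.

Enumerate all 2^3 = 8 messages m ∈ F_2^3.
For each, compute codeword c = mG in F_2^8, then tally its weight.
  m = 000 → c = 00000000, weight = 0.
  m = 100 → c = 11011010, weight = 5.
  m = 010 → c = 10110011, weight = 5.
  m = 110 → c = 01101001, weight = 4.
  m = 001 → c = 10001000, weight = 2.
  m = 101 → c = 01010010, weight = 3.
  m = 011 → c = 00111011, weight = 5.
  m = 111 → c = 11100001, weight = 4.
Tally weights:
  weight 0: 1 codewords.
  weight 2: 1 codewords.
  weight 3: 1 codewords.
  weight 4: 2 codewords.
  weight 5: 3 codewords.
Minimum distance d = smallest w > 0 with A_w > 0 = 2.
Sanity: Σ A_w = 8 = 2^3 = 8 ✓.


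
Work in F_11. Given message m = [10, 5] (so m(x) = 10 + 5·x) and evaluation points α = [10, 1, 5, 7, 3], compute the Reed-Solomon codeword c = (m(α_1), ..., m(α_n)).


c = [5, 4, 2, 1, 3]

Message polynomial: m(x) = 10 + 5·x (mod 11).
For each evaluation point α_i, compute m(α_i) mod 11:
  α_1 = 10: Horner steps 5 → 5, so m(10) = 5.
  α_2 = 1: Horner steps 5 → 4, so m(1) = 4.
  α_3 = 5: Horner steps 5 → 2, so m(5) = 2.
  α_4 = 7: Horner steps 5 → 1, so m(7) = 1.
  α_5 = 3: Horner steps 5 → 3, so m(3) = 3.
Codeword c = [5, 4, 2, 1, 3] ∈ F_11^5.


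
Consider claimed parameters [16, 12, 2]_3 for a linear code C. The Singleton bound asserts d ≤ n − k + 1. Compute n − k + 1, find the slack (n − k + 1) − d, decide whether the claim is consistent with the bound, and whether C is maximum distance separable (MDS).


Singleton RHS = n − k + 1 = 5, slack = 3, bound satisfied, not MDS.

Singleton bound: d ≤ n − k + 1.
Here n = 16, k = 12, so n − k + 1 = 5.
Given d = 2, check d ≤ 5: YES.
Slack = (n − k + 1) − d = 3.
The code is NOT MDS (slack = 3 > 0).
Description: the claimed parameters are [16, 12, 2]_3; such a code would be non-MDS.


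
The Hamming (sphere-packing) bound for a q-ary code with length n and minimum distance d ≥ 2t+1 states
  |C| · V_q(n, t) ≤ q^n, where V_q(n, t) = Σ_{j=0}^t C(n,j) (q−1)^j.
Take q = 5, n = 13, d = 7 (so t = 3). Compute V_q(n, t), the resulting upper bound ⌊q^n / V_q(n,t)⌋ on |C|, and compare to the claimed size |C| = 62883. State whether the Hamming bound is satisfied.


V_q(n, t) = 19605, q^n = 1220703125, Hamming bound = 62264, |C| = 62883 > bound (violated).

Step 1: Compute V_q(n, t) = Σ_{j=0}^3 C(n, j) (q−1)^j.
  j = 0: C(13,0)·(4)^0 = 1·1 = 1.
  j = 1: C(13,1)·(4)^1 = 13·4 = 52.
  j = 2: C(13,2)·(4)^2 = 78·16 = 1248.
  j = 3: C(13,3)·(4)^3 = 286·64 = 18304.
  V_q(n, t) = 1 + 52 + 1248 + 18304 = 19605.
Step 2: q^n = 5^13 = 1220703125.
Step 3: Hamming bound ⌊q^n / V_q(n,t)⌋ = ⌊1220703125/19605⌋ = 62264.
Step 4: Compare |C| = 62883 to 62264: violated.
The claimed |C| lies above the Hamming bound, so no 5-ary code of length 13 with d ≥ 7 can have 62883 codewords.


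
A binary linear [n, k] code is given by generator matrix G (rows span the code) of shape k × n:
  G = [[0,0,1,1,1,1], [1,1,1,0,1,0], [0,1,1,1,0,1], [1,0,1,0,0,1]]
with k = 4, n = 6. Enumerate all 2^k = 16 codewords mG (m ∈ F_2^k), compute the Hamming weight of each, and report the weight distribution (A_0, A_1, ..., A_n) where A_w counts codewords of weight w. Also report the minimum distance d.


Weight distribution: A_0 = 1, A_1 = 1, A_2 = 2, A_3 = 6, A_4 = 5, A_5 = 1. Minimum distance d = 1.

Enumerate all 2^4 = 16 messages m ∈ F_2^4.
For each, compute codeword c = mG in F_2^6, then tally its weight.
  m = 0000 → c = 000000, weight = 0.
  m = 1000 → c = 001111, weight = 4.
  m = 0100 → c = 111010, weight = 4.
  m = 1100 → c = 110101, weight = 4.
  m = 0010 → c = 011101, weight = 4.
  m = 1010 → c = 010010, weight = 2.
  m = 0110 → c = 100111, weight = 4.
  m = 1110 → c = 101000, weight = 2.
  m = 0001 → c = 101001, weight = 3.
  m = 1001 → c = 100110, weight = 3.
  m = 0101 → c = 010011, weight = 3.
  m = 1101 → c = 011100, weight = 3.
  m = 0011 → c = 110100, weight = 3.
  m = 1011 → c = 111011, weight = 5.
  m = 0111 → c = 001110, weight = 3.
  m = 1111 → c = 000001, weight = 1.
Tally weights:
  weight 0: 1 codewords.
  weight 1: 1 codewords.
  weight 2: 2 codewords.
  weight 3: 6 codewords.
  weight 4: 5 codewords.
  weight 5: 1 codewords.
Minimum distance d = smallest w > 0 with A_w > 0 = 1.
Sanity: Σ A_w = 16 = 2^4 = 16 ✓.


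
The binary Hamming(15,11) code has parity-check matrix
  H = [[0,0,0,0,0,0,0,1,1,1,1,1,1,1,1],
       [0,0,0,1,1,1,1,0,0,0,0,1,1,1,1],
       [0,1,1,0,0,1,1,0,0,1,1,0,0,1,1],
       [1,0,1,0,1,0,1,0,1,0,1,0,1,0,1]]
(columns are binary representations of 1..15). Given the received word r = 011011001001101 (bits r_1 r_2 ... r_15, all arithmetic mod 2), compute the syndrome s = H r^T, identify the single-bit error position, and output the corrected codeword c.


s = (0, 1, 0, 1)^T, error position = 5, corrected codeword c = 011001001001101

Compute s = H r^T mod 2 one row at a time:
  s_1 = 0 + 1 + 0 + 0 + 1 + 1 + 0 + 1 = 4 ≡ 0 (mod 2).
  s_2 = 0 + 1 + 1 + 0 + 1 + 1 + 0 + 1 = 5 ≡ 1 (mod 2).
  s_3 = 1 + 1 + 1 + 0 + 0 + 0 + 0 + 1 = 4 ≡ 0 (mod 2).
  s_4 = 0 + 1 + 1 + 0 + 1 + 0 + 1 + 1 = 5 ≡ 1 (mod 2).
s = (0, 1, 0, 1)^T — this equals column 5 of H (binary 0101), so error is at position 5.
Correct: flip bit 5 of r = 011011001001101 to get c = 011001001001101.


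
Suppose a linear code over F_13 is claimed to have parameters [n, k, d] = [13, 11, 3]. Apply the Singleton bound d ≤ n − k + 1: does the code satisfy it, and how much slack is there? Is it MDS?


Singleton RHS = n − k + 1 = 3, slack = 0, bound satisfied, MDS.

Singleton bound: d ≤ n − k + 1.
Here n = 13, k = 11, so n − k + 1 = 3.
Given d = 3, check d ≤ 3: YES.
Slack = (n − k + 1) − d = 0.
The code is MDS (slack = 0).
Description: the claimed parameters are [13, 11, 3]_13; such a code would be MDS (meets Singleton bound).


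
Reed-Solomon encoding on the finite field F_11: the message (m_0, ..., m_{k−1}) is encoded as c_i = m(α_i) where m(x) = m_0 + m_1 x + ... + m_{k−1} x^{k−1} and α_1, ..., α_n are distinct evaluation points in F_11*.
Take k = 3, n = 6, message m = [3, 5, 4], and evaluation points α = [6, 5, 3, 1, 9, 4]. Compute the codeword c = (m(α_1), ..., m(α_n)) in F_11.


c = [1, 7, 10, 1, 9, 10]

Message polynomial: m(x) = 3 + 5·x + 4·x^2 (mod 11).
For each evaluation point α_i, compute m(α_i) mod 11:
  α_1 = 6: Horner steps 4 → 7 → 1, so m(6) = 1.
  α_2 = 5: Horner steps 4 → 3 → 7, so m(5) = 7.
  α_3 = 3: Horner steps 4 → 6 → 10, so m(3) = 10.
  α_4 = 1: Horner steps 4 → 9 → 1, so m(1) = 1.
  α_5 = 9: Horner steps 4 → 8 → 9, so m(9) = 9.
  α_6 = 4: Horner steps 4 → 10 → 10, so m(4) = 10.
Codeword c = [1, 7, 10, 1, 9, 10] ∈ F_11^6.


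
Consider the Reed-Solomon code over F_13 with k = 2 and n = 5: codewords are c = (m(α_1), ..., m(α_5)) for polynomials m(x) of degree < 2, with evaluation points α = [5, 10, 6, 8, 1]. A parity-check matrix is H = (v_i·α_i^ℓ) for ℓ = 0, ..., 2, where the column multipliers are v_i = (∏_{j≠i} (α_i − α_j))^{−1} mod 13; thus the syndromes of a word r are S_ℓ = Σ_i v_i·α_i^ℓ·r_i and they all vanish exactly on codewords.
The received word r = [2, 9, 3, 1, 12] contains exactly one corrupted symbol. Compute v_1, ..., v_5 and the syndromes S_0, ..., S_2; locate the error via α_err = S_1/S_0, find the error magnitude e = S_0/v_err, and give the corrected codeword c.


S = (10, 8, 9), error at position 3, error magnitude e = 10, c = [2, 9, 6, 1, 12].

Step 1: column multipliers v_i = (∏_{j≠i}(α_i − α_j))^{−1} mod 13.
  i = 1 (α = 5): (5−10)(5−6)(5−8)(5−1) = (−5)·(−1)·(−3)·4 = −60 ≡ 5, so v_1 = 5^{−1} = 8 (mod 13).
  i = 2 (α = 10): (10−5)(10−6)(10−8)(10−1) = 5·4·2·9 = 360 ≡ 9, so v_2 = 9^{−1} = 3 (mod 13).
  i = 3 (α = 6): (6−5)(6−10)(6−8)(6−1) = 1·(−4)·(−2)·5 = 40 ≡ 1, so v_3 = 1^{−1} = 1 (mod 13).
  i = 4 (α = 8): (8−5)(8−10)(8−6)(8−1) = 3·(−2)·2·7 = −84 ≡ 7, so v_4 = 7^{−1} = 2 (mod 13).
  i = 5 (α = 1): (1−5)(1−10)(1−6)(1−8) = (−4)·(−9)·(−5)·(−7) = 1260 ≡ 12, so v_5 = 12^{−1} = 12 (mod 13).
  v = [8, 3, 1, 2, 12].
Step 2: syndromes of r = [2, 9, 3, 1, 12] (all sums mod 13).
  S_0 = Σ v_i r_i = 8·2 + 3·9 + 1·3 + 2·1 + 12·12 = 192 ≡ 10.
  S_1 = Σ v_i α_i r_i = 8·5·2 + 3·10·9 + 1·6·3 + 2·8·1 + 12·1·12 = 528 ≡ 8.
  α_i^2 mod 13 = [12, 9, 10, 12, 1].
  S_2 = Σ v_i α_i^2 r_i = 8·12·2 + 3·9·9 + 1·10·3 + 2·12·1 + 12·1·12 = 633 ≡ 9.
  S = (10, 8, 9) ≠ 0, so r is not a codeword (an error is present).
Step 3: locate the error. For a single error e at position i, S_ℓ = v_i·e·α_i^ℓ, so α_err = S_1/S_0.
  S_0^{−1} = 10^{−1} = 4 (mod 13), so α_err = 8·4 = 32 ≡ 6 = α_3. Error position i = 3.
  Consistency check: S_2/S_1 = 9·5 = 45 ≡ 6 = α_err ✓ (single-error assumption holds).
Step 4: error magnitude e = S_0/v_3 = S_0·∏_{j≠3}(α_3 − α_j) = 10·1 = 10 ≡ 10 (mod 13).
Step 5: correct position 3: c_3 = r_3 − e = 3 − 10 ≡ 6 (mod 13). Hence c = [2, 9, 6, 1, 12].
  Check: interpolating c through the α_i gives m(x) = 8 + 4·x (degree < 2) with m(α_i) = c_i for every i, so c is indeed a codeword.


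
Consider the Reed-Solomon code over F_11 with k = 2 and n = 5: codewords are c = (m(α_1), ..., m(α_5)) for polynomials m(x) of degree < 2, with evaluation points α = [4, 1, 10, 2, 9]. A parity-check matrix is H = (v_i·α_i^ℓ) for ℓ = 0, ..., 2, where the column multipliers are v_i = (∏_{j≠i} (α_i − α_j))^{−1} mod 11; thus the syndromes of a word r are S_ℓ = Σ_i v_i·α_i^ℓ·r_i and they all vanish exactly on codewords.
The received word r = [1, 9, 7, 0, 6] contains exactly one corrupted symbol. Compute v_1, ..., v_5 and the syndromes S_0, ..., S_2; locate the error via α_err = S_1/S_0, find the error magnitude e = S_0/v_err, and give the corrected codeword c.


S = (5, 10, 9), error at position 4, error magnitude e = 1, c = [1, 9, 7, 10, 6].

Step 1: column multipliers v_i = (∏_{j≠i}(α_i − α_j))^{−1} mod 11.
  i = 1 (α = 4): (4−1)(4−10)(4−2)(4−9) = 3·(−6)·2·(−5) = 180 ≡ 4, so v_1 = 4^{−1} = 3 (mod 11).
  i = 2 (α = 1): (1−4)(1−10)(1−2)(1−9) = (−3)·(−9)·(−1)·(−8) = 216 ≡ 7, so v_2 = 7^{−1} = 8 (mod 11).
  i = 3 (α = 10): (10−4)(10−1)(10−2)(10−9) = 6·9·8·1 = 432 ≡ 3, so v_3 = 3^{−1} = 4 (mod 11).
  i = 4 (α = 2): (2−4)(2−1)(2−10)(2−9) = (−2)·1·(−8)·(−7) = −112 ≡ 9, so v_4 = 9^{−1} = 5 (mod 11).
  i = 5 (α = 9): (9−4)(9−1)(9−10)(9−2) = 5·8·(−1)·7 = −280 ≡ 6, so v_5 = 6^{−1} = 2 (mod 11).
  v = [3, 8, 4, 5, 2].
Step 2: syndromes of r = [1, 9, 7, 0, 6] (all sums mod 11).
  S_0 = Σ v_i r_i = 3·1 + 8·9 + 4·7 + 5·0 + 2·6 = 115 ≡ 5.
  S_1 = Σ v_i α_i r_i = 3·4·1 + 8·1·9 + 4·10·7 + 5·2·0 + 2·9·6 = 472 ≡ 10.
  α_i^2 mod 11 = [5, 1, 1, 4, 4].
  S_2 = Σ v_i α_i^2 r_i = 3·5·1 + 8·1·9 + 4·1·7 + 5·4·0 + 2·4·6 = 163 ≡ 9.
  S = (5, 10, 9) ≠ 0, so r is not a codeword (an error is present).
Step 3: locate the error. For a single error e at position i, S_ℓ = v_i·e·α_i^ℓ, so α_err = S_1/S_0.
  S_0^{−1} = 5^{−1} = 9 (mod 11), so α_err = 10·9 = 90 ≡ 2 = α_4. Error position i = 4.
  Consistency check: S_2/S_1 = 9·10 = 90 ≡ 2 = α_err ✓ (single-error assumption holds).
Step 4: error magnitude e = S_0/v_4 = S_0·∏_{j≠4}(α_4 − α_j) = 5·9 = 45 ≡ 1 (mod 11).
Step 5: correct position 4: c_4 = r_4 − e = 0 − 1 ≡ 10 (mod 11). Hence c = [1, 9, 7, 10, 6].
  Check: interpolating c through the α_i gives m(x) = 8 + 1·x (degree < 2) with m(α_i) = c_i for every i, so c is indeed a codeword.


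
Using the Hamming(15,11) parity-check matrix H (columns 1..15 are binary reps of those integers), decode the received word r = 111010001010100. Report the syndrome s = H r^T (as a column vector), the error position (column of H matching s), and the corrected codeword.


s = (1, 0, 1, 0)^T, error position = 10, corrected codeword c = 111010001110100

Compute s = H r^T mod 2 one row at a time:
  s_1 = 0 + 1 + 0 + 1 + 0 + 1 + 0 + 0 = 3 ≡ 1 (mod 2).
  s_2 = 0 + 1 + 0 + 0 + 0 + 1 + 0 + 0 = 2 ≡ 0 (mod 2).
  s_3 = 1 + 1 + 0 + 0 + 0 + 1 + 0 + 0 = 3 ≡ 1 (mod 2).
  s_4 = 1 + 1 + 1 + 0 + 1 + 1 + 1 + 0 = 6 ≡ 0 (mod 2).
s = (1, 0, 1, 0)^T — this equals column 10 of H (binary 1010), so error is at position 10.
Correct: flip bit 10 of r = 111010001010100 to get c = 111010001110100.


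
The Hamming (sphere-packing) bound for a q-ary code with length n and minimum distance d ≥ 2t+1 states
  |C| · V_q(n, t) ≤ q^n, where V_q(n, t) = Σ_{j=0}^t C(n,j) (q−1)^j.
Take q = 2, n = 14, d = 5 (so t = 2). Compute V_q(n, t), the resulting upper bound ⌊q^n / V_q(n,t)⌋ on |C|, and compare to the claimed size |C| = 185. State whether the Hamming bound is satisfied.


V_q(n, t) = 106, q^n = 16384, Hamming bound = 154, |C| = 185 > bound (violated).

Step 1: Compute V_q(n, t) = Σ_{j=0}^2 C(n, j) (q−1)^j.
  j = 0: C(14,0)·(1)^0 = 1·1 = 1.
  j = 1: C(14,1)·(1)^1 = 14·1 = 14.
  j = 2: C(14,2)·(1)^2 = 91·1 = 91.
  V_q(n, t) = 1 + 14 + 91 = 106.
Step 2: q^n = 2^14 = 16384.
Step 3: Hamming bound ⌊q^n / V_q(n,t)⌋ = ⌊16384/106⌋ = 154.
Step 4: Compare |C| = 185 to 154: violated.
The claimed |C| lies above the Hamming bound, so no 2-ary code of length 14 with d ≥ 5 can have 185 codewords.


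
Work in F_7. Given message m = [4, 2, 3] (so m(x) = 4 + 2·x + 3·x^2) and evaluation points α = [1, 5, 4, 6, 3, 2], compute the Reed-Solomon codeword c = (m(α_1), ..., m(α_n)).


c = [2, 5, 4, 5, 2, 6]

Message polynomial: m(x) = 4 + 2·x + 3·x^2 (mod 7).
For each evaluation point α_i, compute m(α_i) mod 7:
  α_1 = 1: Horner steps 3 → 5 → 2, so m(1) = 2.
  α_2 = 5: Horner steps 3 → 3 → 5, so m(5) = 5.
  α_3 = 4: Horner steps 3 → 0 → 4, so m(4) = 4.
  α_4 = 6: Horner steps 3 → 6 → 5, so m(6) = 5.
  α_5 = 3: Horner steps 3 → 4 → 2, so m(3) = 2.
  α_6 = 2: Horner steps 3 → 1 → 6, so m(2) = 6.
Codeword c = [2, 5, 4, 5, 2, 6] ∈ F_7^6.


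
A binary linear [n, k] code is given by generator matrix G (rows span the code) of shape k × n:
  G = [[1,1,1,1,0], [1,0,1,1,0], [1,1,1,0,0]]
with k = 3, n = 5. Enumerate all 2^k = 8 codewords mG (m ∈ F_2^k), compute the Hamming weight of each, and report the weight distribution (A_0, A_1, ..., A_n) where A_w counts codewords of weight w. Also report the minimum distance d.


Weight distribution: A_0 = 1, A_1 = 2, A_2 = 2, A_3 = 2, A_4 = 1. Minimum distance d = 1.

Enumerate all 2^3 = 8 messages m ∈ F_2^3.
For each, compute codeword c = mG in F_2^5, then tally its weight.
  m = 000 → c = 00000, weight = 0.
  m = 100 → c = 11110, weight = 4.
  m = 010 → c = 10110, weight = 3.
  m = 110 → c = 01000, weight = 1.
  m = 001 → c = 11100, weight = 3.
  m = 101 → c = 00010, weight = 1.
  m = 011 → c = 01010, weight = 2.
  m = 111 → c = 10100, weight = 2.
Tally weights:
  weight 0: 1 codewords.
  weight 1: 2 codewords.
  weight 2: 2 codewords.
  weight 3: 2 codewords.
  weight 4: 1 codewords.
Minimum distance d = smallest w > 0 with A_w > 0 = 1.
Sanity: Σ A_w = 8 = 2^3 = 8 ✓.
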